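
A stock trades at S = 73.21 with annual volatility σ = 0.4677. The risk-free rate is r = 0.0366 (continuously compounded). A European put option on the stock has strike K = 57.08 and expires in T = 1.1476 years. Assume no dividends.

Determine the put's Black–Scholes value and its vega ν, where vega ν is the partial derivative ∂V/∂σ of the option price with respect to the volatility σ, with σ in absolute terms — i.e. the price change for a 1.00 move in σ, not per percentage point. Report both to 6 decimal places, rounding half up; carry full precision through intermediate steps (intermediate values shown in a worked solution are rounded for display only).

price = 5.429144
ν = 22.150994

σ√T = 0.4677·√1.1476 = 0.501029
d₁ = (ln(S/K) + (r+σ²/2)T) / (σ√T) = (ln(73.21/57.08) + (0.0366+0.4677²/2)·1.1476) / 0.501029 = (0.248878 + 0.167517) / 0.501029 = 0.831081
d₂ = d₁ − σ√T = 0.831081 − 0.501029 = 0.330052
e^{−rT} = e^{−0.0366·1.1476} = 0.958868
N(−d₁) = 0.202964,  N(−d₂) = 0.370680
Put price V = K·e^{−rT}·N(−d₂) − S·N(−d₁) = 20.288141 − 14.858997 = 5.429144
φ(d₁) = (1/√(2π))·e^{−d₁²/2} = 0.282441
ν = S·φ(d₁)·√T = 22.150994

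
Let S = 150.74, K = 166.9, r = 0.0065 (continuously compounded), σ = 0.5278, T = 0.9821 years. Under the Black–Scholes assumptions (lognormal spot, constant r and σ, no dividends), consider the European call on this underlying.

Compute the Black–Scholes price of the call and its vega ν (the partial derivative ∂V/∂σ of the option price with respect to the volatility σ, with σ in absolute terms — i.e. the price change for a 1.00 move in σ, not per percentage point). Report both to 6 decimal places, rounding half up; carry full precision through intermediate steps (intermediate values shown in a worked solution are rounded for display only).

price = 25.637838
ν = 59.410073

σ√T = 0.5278·√0.9821 = 0.523055
d₁ = (ln(S/K) + (r+σ²/2)T) / (σ√T) = (ln(150.74/166.9) + (0.0065+0.5278²/2)·0.9821) / 0.523055 = (-0.101838 + 0.143177) / 0.523055 = 0.079033
d₂ = d₁ − σ√T = 0.079033 − 0.523055 = -0.444022
e^{−rT} = e^{−0.0065·0.9821} = 0.993637
N(d₁) = 0.531497,  N(d₂) = 0.328513
Call price V = S·N(d₁) − K·e^{−rT}·N(d₂) = 80.117820 − 54.479982 = 25.637838
φ(d₁) = (1/√(2π))·e^{−d₁²/2} = 0.397698
ν = S·φ(d₁)·√T = 59.410073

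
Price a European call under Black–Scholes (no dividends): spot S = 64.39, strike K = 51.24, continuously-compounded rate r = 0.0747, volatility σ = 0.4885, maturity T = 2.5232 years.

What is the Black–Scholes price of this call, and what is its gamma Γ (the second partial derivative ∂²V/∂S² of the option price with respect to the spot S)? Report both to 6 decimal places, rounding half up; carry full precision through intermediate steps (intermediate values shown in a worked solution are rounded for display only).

σ√T = 0.4885·√2.5232 = 0.775962
d₁ = (ln(S/K) + (r+σ²/2)T) / (σ√T) = (ln(64.39/51.24) + (0.0747+0.4885²/2)·2.5232) / 0.775962 = (0.228438 + 0.489541) / 0.775962 = 0.925277
d₂ = d₁ − σ√T = 0.925277 − 0.775962 = 0.149315
e^{−rT} = e^{−0.0747·2.5232} = 0.828215
N(d₁) = 0.822589,  N(d₂) = 0.559347
Call price V = S·N(d₁) − K·e^{−rT}·N(d₂) = 52.966503 − 23.737421 = 29.229082
φ(d₁) = (1/√(2π))·e^{−d₁²/2} = 0.260017
Γ = φ(d₁) / (S·σ·√T) = 0.005204

price = 29.229082
Γ = 0.005204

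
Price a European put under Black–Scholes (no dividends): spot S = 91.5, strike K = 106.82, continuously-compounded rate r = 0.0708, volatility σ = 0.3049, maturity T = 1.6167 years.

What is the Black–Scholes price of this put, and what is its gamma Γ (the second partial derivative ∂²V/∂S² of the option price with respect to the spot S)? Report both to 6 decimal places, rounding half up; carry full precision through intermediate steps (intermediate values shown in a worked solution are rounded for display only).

price = 16.313025
Γ = 0.011201

σ√T = 0.3049·√1.6167 = 0.387679
d₁ = (ln(S/K) + (r+σ²/2)T) / (σ√T) = (ln(91.5/106.82) + (0.0708+0.3049²/2)·1.6167) / 0.387679 = (-0.154806 + 0.189610) / 0.387679 = 0.089774
d₂ = d₁ − σ√T = 0.089774 − 0.387679 = -0.297905
e^{−rT} = e^{−0.0708·1.6167} = 0.891846
N(−d₁) = 0.464233,  N(−d₂) = 0.617112
Put price V = K·e^{−rT}·N(−d₂) − S·N(−d₁) = 58.790369 − 42.477344 = 16.313025
φ(d₁) = (1/√(2π))·e^{−d₁²/2} = 0.397338
Γ = φ(d₁) / (S·σ·√T) = 0.011201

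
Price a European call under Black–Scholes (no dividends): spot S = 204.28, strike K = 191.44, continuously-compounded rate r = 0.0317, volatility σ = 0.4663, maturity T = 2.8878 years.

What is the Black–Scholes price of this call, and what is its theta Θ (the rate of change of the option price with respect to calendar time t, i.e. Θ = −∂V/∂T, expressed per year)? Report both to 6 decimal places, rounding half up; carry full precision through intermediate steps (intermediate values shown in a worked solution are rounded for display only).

σ√T = 0.4663·√2.8878 = 0.792408
d₁ = (ln(S/K) + (r+σ²/2)T) / (σ√T) = (ln(204.28/191.44) + (0.0317+0.4663²/2)·2.8878) / 0.792408 = (0.064917 + 0.405499) / 0.792408 = 0.593653
d₂ = d₁ − σ√T = 0.593653 − 0.792408 = -0.198755
e^{−rT} = e^{−0.0317·2.8878} = 0.912522
N(d₁) = 0.723628,  N(d₂) = 0.421227
Call price V = S·N(d₁) − K·e^{−rT}·N(d₂) = 147.822730 − 73.585530 = 74.237201
φ(d₁) = (1/√(2π))·e^{−d₁²/2} = 0.334489
Θ = −S·φ(d₁)·σ/(2√T) − r·K·e^{−rT}·N(d₂) = −9.374752 − 2.332661 = -11.707414

price = 74.237201
Θ = -11.707414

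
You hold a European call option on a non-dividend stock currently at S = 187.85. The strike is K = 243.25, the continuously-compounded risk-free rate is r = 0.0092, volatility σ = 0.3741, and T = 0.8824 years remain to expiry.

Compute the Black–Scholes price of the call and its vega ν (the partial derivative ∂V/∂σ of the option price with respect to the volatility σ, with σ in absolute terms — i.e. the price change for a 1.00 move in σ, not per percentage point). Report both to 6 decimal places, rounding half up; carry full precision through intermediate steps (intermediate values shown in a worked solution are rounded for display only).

price = 10.376538
ν = 60.956586

σ√T = 0.3741·√0.8824 = 0.351415
d₁ = (ln(S/K) + (r+σ²/2)T) / (σ√T) = (ln(187.85/243.25) + (0.0092+0.3741²/2)·0.8824) / 0.351415 = (-0.258446 + 0.069864) / 0.351415 = -0.536635
d₂ = d₁ − σ√T = -0.536635 − 0.351415 = -0.888050
e^{−rT} = e^{−0.0092·0.8824} = 0.991915
N(d₁) = 0.295760,  N(d₂) = 0.187257
Call price V = S·N(d₁) − K·e^{−rT}·N(d₂) = 55.558510 − 45.181972 = 10.376538
φ(d₁) = (1/√(2π))·e^{−d₁²/2} = 0.345443
ν = S·φ(d₁)·√T = 60.956586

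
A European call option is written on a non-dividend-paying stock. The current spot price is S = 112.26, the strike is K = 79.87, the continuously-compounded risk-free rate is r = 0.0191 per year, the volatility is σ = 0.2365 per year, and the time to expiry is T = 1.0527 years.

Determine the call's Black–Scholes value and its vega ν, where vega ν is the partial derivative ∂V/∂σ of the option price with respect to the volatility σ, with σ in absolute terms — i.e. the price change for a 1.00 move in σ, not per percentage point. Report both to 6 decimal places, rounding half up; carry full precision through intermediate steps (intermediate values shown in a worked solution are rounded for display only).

σ√T = 0.2365·√1.0527 = 0.242652
d₁ = (ln(S/K) + (r+σ²/2)T) / (σ√T) = (ln(112.26/79.87) + (0.0191+0.2365²/2)·1.0527) / 0.242652 = (0.340417 + 0.049547) / 0.242652 = 1.607092
d₂ = d₁ − σ√T = 1.607092 − 0.242652 = 1.364441
e^{−rT} = e^{−0.0191·1.0527} = 0.980094
N(d₁) = 0.945983,  N(d₂) = 0.913786
Call price V = S·N(d₁) − K·e^{−rT}·N(d₂) = 106.196046 − 71.531246 = 34.664800
φ(d₁) = (1/√(2π))·e^{−d₁²/2} = 0.109666
ν = S·φ(d₁)·√T = 12.631393

price = 34.664800
ν = 12.631393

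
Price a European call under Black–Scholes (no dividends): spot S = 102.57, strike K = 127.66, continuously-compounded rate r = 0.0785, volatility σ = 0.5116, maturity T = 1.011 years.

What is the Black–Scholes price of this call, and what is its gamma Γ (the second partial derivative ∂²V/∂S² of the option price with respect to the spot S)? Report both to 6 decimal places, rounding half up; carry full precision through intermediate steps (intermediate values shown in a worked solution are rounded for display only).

σ√T = 0.5116·√1.011 = 0.514406
d₁ = (ln(S/K) + (r+σ²/2)T) / (σ√T) = (ln(102.57/127.66) + (0.0785+0.5116²/2)·1.011) / 0.514406 = (-0.218825 + 0.211670) / 0.514406 = -0.013909
d₂ = d₁ − σ√T = -0.013909 − 0.514406 = -0.528315
e^{−rT} = e^{−0.0785·1.011} = 0.923704
N(d₁) = 0.494451,  N(d₂) = 0.298640
Call price V = S·N(d₁) − K·e^{−rT}·N(d₂) = 50.715885 − 35.215703 = 15.500182
φ(d₁) = (1/√(2π))·e^{−d₁²/2} = 0.398904
Γ = φ(d₁) / (S·σ·√T) = 0.007560

price = 15.500182
Γ = 0.007560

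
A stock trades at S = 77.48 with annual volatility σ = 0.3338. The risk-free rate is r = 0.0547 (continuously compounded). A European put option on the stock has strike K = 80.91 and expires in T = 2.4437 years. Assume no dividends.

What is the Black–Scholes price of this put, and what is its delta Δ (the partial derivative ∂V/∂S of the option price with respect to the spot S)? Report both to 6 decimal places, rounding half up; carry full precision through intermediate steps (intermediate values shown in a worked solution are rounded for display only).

σ√T = 0.3338·√2.4437 = 0.521807
d₁ = (ln(S/K) + (r+σ²/2)T) / (σ√T) = (ln(77.48/80.91) + (0.0547+0.3338²/2)·2.4437) / 0.521807 = (-0.043318 + 0.269812) / 0.521807 = 0.434057
d₂ = d₁ − σ√T = 0.434057 − 0.521807 = -0.087750
e^{−rT} = e^{−0.0547·2.4437} = 0.874878
N(−d₁) = 0.332123,  N(−d₂) = 0.534962
Put price V = K·e^{−rT}·N(−d₂) − S·N(−d₁) = 37.868067 − 25.732923 = 12.135144
Δ = −N(−d₁) = -0.332123

price = 12.135144
Δ = -0.332123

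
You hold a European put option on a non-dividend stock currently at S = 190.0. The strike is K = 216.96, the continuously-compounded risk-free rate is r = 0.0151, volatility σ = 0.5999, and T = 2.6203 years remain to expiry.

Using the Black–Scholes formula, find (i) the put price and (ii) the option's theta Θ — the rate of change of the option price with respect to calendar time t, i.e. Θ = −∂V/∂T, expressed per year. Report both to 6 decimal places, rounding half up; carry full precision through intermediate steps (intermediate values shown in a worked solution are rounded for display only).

price = 83.856353
Θ = -10.752959

σ√T = 0.5999·√2.6203 = 0.971079
d₁ = (ln(S/K) + (r+σ²/2)T) / (σ√T) = (ln(190.0/216.96) + (0.0151+0.5999²/2)·2.6203) / 0.971079 = (-0.132689 + 0.511063) / 0.971079 = 0.389643
d₂ = d₁ − σ√T = 0.389643 − 0.971079 = -0.581435
e^{−rT} = e^{−0.0151·2.6203} = 0.961206
N(−d₁) = 0.348400,  N(−d₂) = 0.719526
Put price V = K·e^{−rT}·N(−d₂) − S·N(−d₁) = 150.052374 − 66.196022 = 83.856353
φ(d₁) = (1/√(2π))·e^{−d₁²/2} = 0.369779
Θ = −S·φ(d₁)·σ/(2√T) + r·K·e^{−rT}·N(−d₂) = −13.018750 + 2.265791 = -10.752959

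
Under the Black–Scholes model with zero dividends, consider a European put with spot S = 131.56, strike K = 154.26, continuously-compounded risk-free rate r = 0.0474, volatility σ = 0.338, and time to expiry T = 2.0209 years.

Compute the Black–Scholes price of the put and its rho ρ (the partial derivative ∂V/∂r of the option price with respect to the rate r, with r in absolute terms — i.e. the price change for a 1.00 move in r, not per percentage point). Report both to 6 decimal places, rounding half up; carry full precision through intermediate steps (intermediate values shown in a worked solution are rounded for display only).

σ√T = 0.338·√2.0209 = 0.480495
d₁ = (ln(S/K) + (r+σ²/2)T) / (σ√T) = (ln(131.56/154.26) + (0.0474+0.338²/2)·2.0209) / 0.480495 = (-0.159176 + 0.211229) / 0.480495 = 0.108330
d₂ = d₁ − σ√T = 0.108330 − 0.480495 = -0.372165
e^{−rT} = e^{−0.0474·2.0209} = 0.908654
N(−d₁) = 0.456867,  N(−d₂) = 0.645115
Put price V = K·e^{−rT}·N(−d₂) − S·N(−d₁) = 90.425139 − 60.105419 = 30.319720
ρ = −K·T·e^{−rT}·N(−d₂) = -182.740163

price = 30.319720
ρ = -182.740163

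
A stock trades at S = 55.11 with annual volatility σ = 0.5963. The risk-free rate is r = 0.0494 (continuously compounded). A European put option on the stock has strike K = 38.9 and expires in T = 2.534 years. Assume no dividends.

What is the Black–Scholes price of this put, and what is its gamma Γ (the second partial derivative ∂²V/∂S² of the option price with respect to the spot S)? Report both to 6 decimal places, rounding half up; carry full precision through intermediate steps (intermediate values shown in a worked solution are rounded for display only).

σ√T = 0.5963·√2.534 = 0.949223
d₁ = (ln(S/K) + (r+σ²/2)T) / (σ√T) = (ln(55.11/38.9) + (0.0494+0.5963²/2)·2.534) / 0.949223 = (0.348337 + 0.575691) / 0.949223 = 0.973458
d₂ = d₁ − σ√T = 0.973458 − 0.949223 = 0.024235
e^{−rT} = e^{−0.0494·2.534} = 0.882338
N(−d₁) = 0.165163,  N(−d₂) = 0.490332
Put price V = K·e^{−rT}·N(−d₂) − S·N(−d₁) = 16.829664 − 9.102126 = 7.727538
φ(d₁) = (1/√(2π))·e^{−d₁²/2} = 0.248392
Γ = φ(d₁) / (S·σ·√T) = 0.004748

price = 7.727538
Γ = 0.004748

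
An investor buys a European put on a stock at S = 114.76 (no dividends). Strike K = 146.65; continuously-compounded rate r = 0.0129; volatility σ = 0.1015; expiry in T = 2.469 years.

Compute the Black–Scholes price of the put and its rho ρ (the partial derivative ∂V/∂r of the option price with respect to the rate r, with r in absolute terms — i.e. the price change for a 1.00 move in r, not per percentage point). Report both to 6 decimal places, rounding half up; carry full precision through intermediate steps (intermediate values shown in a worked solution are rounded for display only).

price = 28.146003
ρ = -323.312556

σ√T = 0.1015·√2.469 = 0.159487
d₁ = (ln(S/K) + (r+σ²/2)T) / (σ√T) = (ln(114.76/146.65) + (0.0129+0.1015²/2)·2.469) / 0.159487 = (-0.245206 + 0.044568) / 0.159487 = -1.258015
d₂ = d₁ − σ√T = -1.258015 − 0.159487 = -1.417502
e^{−rT} = e^{−0.0129·2.469} = 0.968652
N(−d₁) = 0.895807,  N(−d₂) = 0.921832
Put price V = K·e^{−rT}·N(−d₂) − S·N(−d₁) = 130.948787 − 102.802784 = 28.146003
ρ = −K·T·e^{−rT}·N(−d₂) = -323.312556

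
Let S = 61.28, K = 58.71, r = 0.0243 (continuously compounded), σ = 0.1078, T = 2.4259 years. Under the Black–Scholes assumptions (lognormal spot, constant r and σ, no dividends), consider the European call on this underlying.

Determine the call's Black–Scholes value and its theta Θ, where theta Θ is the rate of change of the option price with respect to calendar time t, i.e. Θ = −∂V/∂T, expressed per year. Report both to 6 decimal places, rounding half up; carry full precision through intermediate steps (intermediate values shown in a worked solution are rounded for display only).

price = 7.560401
Θ = -1.607216

σ√T = 0.1078·√2.4259 = 0.167902
d₁ = (ln(S/K) + (r+σ²/2)T) / (σ√T) = (ln(61.28/58.71) + (0.0243+0.1078²/2)·2.4259) / 0.167902 = (0.042843 + 0.073045) / 0.167902 = 0.690215
d₂ = d₁ − σ√T = 0.690215 − 0.167902 = 0.522313
e^{−rT} = e^{−0.0243·2.4259} = 0.942754
N(d₁) = 0.754971,  N(d₂) = 0.699274
Call price V = S·N(d₁) − K·e^{−rT}·N(d₂) = 46.264595 − 38.704194 = 7.560401
φ(d₁) = (1/√(2π))·e^{−d₁²/2} = 0.314385
Θ = −S·φ(d₁)·σ/(2√T) − r·K·e^{−rT}·N(d₂) = −0.666704 − 0.940512 = -1.607216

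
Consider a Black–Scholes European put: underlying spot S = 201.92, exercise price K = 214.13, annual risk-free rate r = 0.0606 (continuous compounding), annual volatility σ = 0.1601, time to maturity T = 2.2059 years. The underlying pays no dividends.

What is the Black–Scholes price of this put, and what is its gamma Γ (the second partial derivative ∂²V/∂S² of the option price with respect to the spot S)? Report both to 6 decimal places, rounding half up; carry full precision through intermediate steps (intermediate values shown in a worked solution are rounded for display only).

price = 12.030769
Γ = 0.007562

σ√T = 0.1601·√2.2059 = 0.237785
d₁ = (ln(S/K) + (r+σ²/2)T) / (σ√T) = (ln(201.92/214.13) + (0.0606+0.1601²/2)·2.2059) / 0.237785 = (-0.058712 + 0.161948) / 0.237785 = 0.434160
d₂ = d₁ − σ√T = 0.434160 − 0.237785 = 0.196375
e^{−rT} = e^{−0.0606·2.2059} = 0.874872
N(−d₁) = 0.332086,  N(−d₂) = 0.422158
Put price V = K·e^{−rT}·N(−d₂) − S·N(−d₁) = 79.085615 − 67.054846 = 12.030769
φ(d₁) = (1/√(2π))·e^{−d₁²/2} = 0.363060
Γ = φ(d₁) / (S·σ·√T) = 0.007562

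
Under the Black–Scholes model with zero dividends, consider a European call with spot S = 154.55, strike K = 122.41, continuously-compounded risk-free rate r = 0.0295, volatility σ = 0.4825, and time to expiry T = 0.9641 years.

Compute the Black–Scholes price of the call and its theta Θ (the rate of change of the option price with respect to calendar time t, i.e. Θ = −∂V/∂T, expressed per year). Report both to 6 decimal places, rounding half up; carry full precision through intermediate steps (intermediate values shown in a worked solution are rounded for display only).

price = 47.105550
Θ = -13.285990

σ√T = 0.4825·√0.9641 = 0.473760
d₁ = (ln(S/K) + (r+σ²/2)T) / (σ√T) = (ln(154.55/122.41) + (0.0295+0.4825²/2)·0.9641) / 0.473760 = (0.233142 + 0.140665) / 0.473760 = 0.789022
d₂ = d₁ − σ√T = 0.789022 − 0.473760 = 0.315262
e^{−rT} = e^{−0.0295·0.9641} = 0.971960
N(d₁) = 0.784950,  N(d₂) = 0.623718
Call price V = S·N(d₁) − K·e^{−rT}·N(d₂) = 121.314066 − 74.208516 = 47.105550
φ(d₁) = (1/√(2π))·e^{−d₁²/2} = 0.292229
Θ = −S·φ(d₁)·σ/(2√T) − r·K·e^{−rT}·N(d₂) = −11.096839 − 2.189151 = -13.285990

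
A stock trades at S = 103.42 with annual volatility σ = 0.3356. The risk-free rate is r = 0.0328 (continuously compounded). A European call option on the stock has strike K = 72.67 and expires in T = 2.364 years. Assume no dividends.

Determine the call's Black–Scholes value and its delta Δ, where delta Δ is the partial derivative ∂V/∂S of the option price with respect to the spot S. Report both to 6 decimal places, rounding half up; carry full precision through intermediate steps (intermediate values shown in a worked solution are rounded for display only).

price = 40.944788
Δ = 0.862612

σ√T = 0.3356·√2.364 = 0.515995
d₁ = (ln(S/K) + (r+σ²/2)T) / (σ√T) = (ln(103.42/72.67) + (0.0328+0.3356²/2)·2.364) / 0.515995 = (0.352870 + 0.210665) / 0.515995 = 1.092131
d₂ = d₁ − σ√T = 1.092131 − 0.515995 = 0.576136
e^{−rT} = e^{−0.0328·2.364} = 0.925391
N(d₁) = 0.862612,  N(d₂) = 0.717738
Call price V = S·N(d₁) − K·e^{−rT}·N(d₂) = 89.211361 − 48.266572 = 40.944788
Δ = N(d₁) = 0.862612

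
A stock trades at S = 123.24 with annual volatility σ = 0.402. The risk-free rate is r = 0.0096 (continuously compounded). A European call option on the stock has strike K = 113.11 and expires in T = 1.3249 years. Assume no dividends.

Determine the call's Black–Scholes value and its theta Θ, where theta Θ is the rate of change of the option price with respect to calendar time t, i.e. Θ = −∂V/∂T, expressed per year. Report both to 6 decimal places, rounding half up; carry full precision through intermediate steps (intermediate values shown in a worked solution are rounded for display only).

σ√T = 0.402·√1.3249 = 0.462719
d₁ = (ln(S/K) + (r+σ²/2)T) / (σ√T) = (ln(123.24/113.11) + (0.0096+0.402²/2)·1.3249) / 0.462719 = (0.085773 + 0.119774) / 0.462719 = 0.444214
d₂ = d₁ − σ√T = 0.444214 − 0.462719 = -0.018505
e^{−rT} = e^{−0.0096·1.3249} = 0.987362
N(d₁) = 0.671556,  N(d₂) = 0.492618
Call price V = S·N(d₁) − K·e^{−rT}·N(d₂) = 82.762579 − 55.015801 = 27.746778
φ(d₁) = (1/√(2π))·e^{−d₁²/2} = 0.361461
Θ = −S·φ(d₁)·σ/(2√T) − r·K·e^{−rT}·N(d₂) = −7.778886 − 0.528152 = -8.307038

price = 27.746778
Θ = -8.307038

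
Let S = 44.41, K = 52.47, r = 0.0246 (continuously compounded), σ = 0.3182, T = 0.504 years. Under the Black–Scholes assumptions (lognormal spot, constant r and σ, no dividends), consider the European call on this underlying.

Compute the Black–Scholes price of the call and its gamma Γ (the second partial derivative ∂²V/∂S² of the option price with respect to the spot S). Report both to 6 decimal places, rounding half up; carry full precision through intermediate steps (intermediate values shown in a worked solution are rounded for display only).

σ√T = 0.3182·√0.504 = 0.225900
d₁ = (ln(S/K) + (r+σ²/2)T) / (σ√T) = (ln(44.41/52.47) + (0.0246+0.3182²/2)·0.504) / 0.225900 = (-0.166777 + 0.037914) / 0.225900 = -0.570445
d₂ = d₁ − σ√T = -0.570445 − 0.225900 = -0.796344
e^{−rT} = e^{−0.0246·0.504} = 0.987678
N(d₁) = 0.284188,  N(d₂) = 0.212916
Call price V = S·N(d₁) − K·e^{−rT}·N(d₂) = 12.620794 − 11.034047 = 1.586747
φ(d₁) = (1/√(2π))·e^{−d₁²/2} = 0.339038
Γ = φ(d₁) / (S·σ·√T) = 0.033795

price = 1.586747
Γ = 0.033795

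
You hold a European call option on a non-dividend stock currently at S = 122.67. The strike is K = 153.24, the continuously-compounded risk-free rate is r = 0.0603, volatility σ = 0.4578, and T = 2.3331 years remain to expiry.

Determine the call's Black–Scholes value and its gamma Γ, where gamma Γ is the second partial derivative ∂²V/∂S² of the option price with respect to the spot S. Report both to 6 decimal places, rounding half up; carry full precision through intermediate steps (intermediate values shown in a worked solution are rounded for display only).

price = 29.965730
Γ = 0.004527

σ√T = 0.4578·√2.3331 = 0.699266
d₁ = (ln(S/K) + (r+σ²/2)T) / (σ√T) = (ln(122.67/153.24) + (0.0603+0.4578²/2)·2.3331) / 0.699266 = (-0.222507 + 0.385172) / 0.699266 = 0.232622
d₂ = d₁ − σ√T = 0.232622 − 0.699266 = -0.466644
e^{−rT} = e^{−0.0603·2.3331} = 0.868762
N(d₁) = 0.591973,  N(d₂) = 0.320377
Call price V = S·N(d₁) − K·e^{−rT}·N(d₂) = 72.617290 − 42.651560 = 29.965730
φ(d₁) = (1/√(2π))·e^{−d₁²/2} = 0.388293
Γ = φ(d₁) / (S·σ·√T) = 0.004527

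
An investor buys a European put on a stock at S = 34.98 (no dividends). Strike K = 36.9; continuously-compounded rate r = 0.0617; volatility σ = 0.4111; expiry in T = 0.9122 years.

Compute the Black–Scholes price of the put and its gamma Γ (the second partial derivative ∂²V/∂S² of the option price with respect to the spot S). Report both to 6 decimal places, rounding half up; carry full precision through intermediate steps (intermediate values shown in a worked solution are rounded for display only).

σ√T = 0.4111·√0.9122 = 0.392638
d₁ = (ln(S/K) + (r+σ²/2)T) / (σ√T) = (ln(34.98/36.9) + (0.0617+0.4111²/2)·0.9122) / 0.392638 = (-0.053435 + 0.133365) / 0.392638 = 0.203572
d₂ = d₁ − σ√T = 0.203572 − 0.392638 = -0.189066
e^{−rT} = e^{−0.0617·0.9122} = 0.945272
N(−d₁) = 0.419344,  N(−d₂) = 0.574980
Put price V = K·e^{−rT}·N(−d₂) − S·N(−d₁) = 20.055595 − 14.668657 = 5.386938
φ(d₁) = (1/√(2π))·e^{−d₁²/2} = 0.390761
Γ = φ(d₁) / (S·σ·√T) = 0.028451

price = 5.386938
Γ = 0.028451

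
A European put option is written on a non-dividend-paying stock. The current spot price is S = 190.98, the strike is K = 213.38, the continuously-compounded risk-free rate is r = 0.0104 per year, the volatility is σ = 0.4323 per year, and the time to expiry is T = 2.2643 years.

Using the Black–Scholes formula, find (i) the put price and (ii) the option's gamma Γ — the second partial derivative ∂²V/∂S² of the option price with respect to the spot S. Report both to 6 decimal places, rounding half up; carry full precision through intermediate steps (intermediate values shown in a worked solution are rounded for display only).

σ√T = 0.4323·√2.2643 = 0.650507
d₁ = (ln(S/K) + (r+σ²/2)T) / (σ√T) = (ln(190.98/213.38) + (0.0104+0.4323²/2)·2.2643) / 0.650507 = (-0.110906 + 0.235129) / 0.650507 = 0.190963
d₂ = d₁ − σ√T = 0.190963 − 0.650507 = -0.459545
e^{−rT} = e^{−0.0104·2.2643} = 0.976726
N(−d₁) = 0.424277,  N(−d₂) = 0.677078
Put price V = K·e^{−rT}·N(−d₂) − S·N(−d₁) = 141.112536 − 81.028489 = 60.084047
φ(d₁) = (1/√(2π))·e^{−d₁²/2} = 0.391734
Γ = φ(d₁) / (S·σ·√T) = 0.003153

price = 60.084047
Γ = 0.003153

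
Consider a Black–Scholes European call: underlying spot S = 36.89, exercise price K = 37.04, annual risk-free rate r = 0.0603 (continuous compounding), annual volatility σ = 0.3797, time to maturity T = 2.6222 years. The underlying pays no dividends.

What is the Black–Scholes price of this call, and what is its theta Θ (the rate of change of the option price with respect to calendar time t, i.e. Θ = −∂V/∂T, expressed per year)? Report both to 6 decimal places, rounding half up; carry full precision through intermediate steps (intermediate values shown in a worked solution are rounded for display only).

price = 11.155577
Θ = -2.386874

σ√T = 0.3797·√2.6222 = 0.614856
d₁ = (ln(S/K) + (r+σ²/2)T) / (σ√T) = (ln(36.89/37.04) + (0.0603+0.3797²/2)·2.6222) / 0.614856 = (-0.004058 + 0.347143) / 0.614856 = 0.557992
d₂ = d₁ − σ√T = 0.557992 − 0.614856 = -0.056864
e^{−rT} = e^{−0.0603·2.6222} = 0.853748
N(d₁) = 0.711575,  N(d₂) = 0.477327
Call price V = S·N(d₁) − K·e^{−rT}·N(d₂) = 26.250004 − 15.094428 = 11.155577
φ(d₁) = (1/√(2π))·e^{−d₁²/2} = 0.341429
Θ = −S·φ(d₁)·σ/(2√T) − r·K·e^{−rT}·N(d₂) = −1.476680 − 0.910194 = -2.386874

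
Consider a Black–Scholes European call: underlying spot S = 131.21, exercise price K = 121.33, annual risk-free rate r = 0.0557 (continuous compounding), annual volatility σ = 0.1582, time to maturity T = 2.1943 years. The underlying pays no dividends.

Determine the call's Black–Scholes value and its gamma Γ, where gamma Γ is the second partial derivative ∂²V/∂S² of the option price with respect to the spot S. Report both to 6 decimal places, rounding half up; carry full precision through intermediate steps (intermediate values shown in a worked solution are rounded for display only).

price = 26.854493
Γ = 0.008084

σ√T = 0.1582·√2.1943 = 0.234344
d₁ = (ln(S/K) + (r+σ²/2)T) / (σ√T) = (ln(131.21/121.33) + (0.0557+0.1582²/2)·2.1943) / 0.234344 = (0.078285 + 0.149681) / 0.234344 = 0.972783
d₂ = d₁ − σ√T = 0.972783 − 0.234344 = 0.738438
e^{−rT} = e^{−0.0557·2.1943} = 0.884951
N(d₁) = 0.834669,  N(d₂) = 0.769876
Call price V = S·N(d₁) − K·e^{−rT}·N(d₂) = 109.516966 − 82.662472 = 26.854493
φ(d₁) = (1/√(2π))·e^{−d₁²/2} = 0.248555
Γ = φ(d₁) / (S·σ·√T) = 0.008084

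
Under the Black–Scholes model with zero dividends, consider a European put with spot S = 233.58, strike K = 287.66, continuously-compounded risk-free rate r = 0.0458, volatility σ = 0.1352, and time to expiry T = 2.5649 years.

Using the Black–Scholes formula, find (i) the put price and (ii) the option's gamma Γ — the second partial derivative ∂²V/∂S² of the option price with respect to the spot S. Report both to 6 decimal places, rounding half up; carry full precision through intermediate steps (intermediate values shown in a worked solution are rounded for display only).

price = 34.011814
Γ = 0.007516

σ√T = 0.1352·√2.5649 = 0.216527
d₁ = (ln(S/K) + (r+σ²/2)T) / (σ√T) = (ln(233.58/287.66) + (0.0458+0.1352²/2)·2.5649) / 0.216527 = (-0.208255 + 0.140914) / 0.216527 = -0.311002
d₂ = d₁ − σ√T = -0.311002 − 0.216527 = -0.527529
e^{−rT} = e^{−0.0458·2.5649} = 0.889165
N(−d₁) = 0.622100,  N(−d₂) = 0.701087
Put price V = K·e^{−rT}·N(−d₂) − S·N(−d₁) = 179.322002 − 145.310188 = 34.011814
φ(d₁) = (1/√(2π))·e^{−d₁²/2} = 0.380108
Γ = φ(d₁) / (S·σ·√T) = 0.007516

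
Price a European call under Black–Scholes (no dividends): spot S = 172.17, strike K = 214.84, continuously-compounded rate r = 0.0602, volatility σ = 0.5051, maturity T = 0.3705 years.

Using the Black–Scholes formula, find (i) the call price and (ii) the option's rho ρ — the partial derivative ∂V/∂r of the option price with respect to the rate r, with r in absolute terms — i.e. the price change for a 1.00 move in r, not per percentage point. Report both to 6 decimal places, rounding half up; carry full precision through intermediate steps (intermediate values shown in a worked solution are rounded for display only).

price = 9.062135
ρ = 16.461232

σ√T = 0.5051·√0.3705 = 0.307448
d₁ = (ln(S/K) + (r+σ²/2)T) / (σ√T) = (ln(172.17/214.84) + (0.0602+0.5051²/2)·0.3705) / 0.307448 = (-0.221411 + 0.069566) / 0.307448 = -0.493889
d₂ = d₁ − σ√T = -0.493889 − 0.307448 = -0.801337
e^{−rT} = e^{−0.0602·0.3705} = 0.977943
N(d₁) = 0.310692,  N(d₂) = 0.211468
Call price V = S·N(d₁) − K·e^{−rT}·N(d₂) = 53.491912 − 44.429777 = 9.062135
ρ = K·T·e^{−rT}·N(d₂) = 16.461232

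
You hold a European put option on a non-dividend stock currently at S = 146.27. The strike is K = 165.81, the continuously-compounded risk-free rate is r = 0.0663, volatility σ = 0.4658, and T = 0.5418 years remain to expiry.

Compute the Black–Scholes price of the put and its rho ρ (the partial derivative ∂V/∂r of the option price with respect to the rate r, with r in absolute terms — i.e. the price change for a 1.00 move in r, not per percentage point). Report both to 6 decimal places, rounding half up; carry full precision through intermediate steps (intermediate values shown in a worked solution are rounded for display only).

σ√T = 0.4658·√0.5418 = 0.342862
d₁ = (ln(S/K) + (r+σ²/2)T) / (σ√T) = (ln(146.27/165.81) + (0.0663+0.4658²/2)·0.5418) / 0.342862 = (-0.125388 + 0.094698) / 0.342862 = -0.089511
d₂ = d₁ − σ√T = -0.089511 − 0.342862 = -0.432373
e^{−rT} = e^{−0.0663·0.5418} = 0.964716
N(−d₁) = 0.535662,  N(−d₂) = 0.667265
Put price V = K·e^{−rT}·N(−d₂) − S·N(−d₁) = 106.735394 − 78.351297 = 28.384097
ρ = −K·T·e^{−rT}·N(−d₂) = -57.829236

price = 28.384097
ρ = -57.829236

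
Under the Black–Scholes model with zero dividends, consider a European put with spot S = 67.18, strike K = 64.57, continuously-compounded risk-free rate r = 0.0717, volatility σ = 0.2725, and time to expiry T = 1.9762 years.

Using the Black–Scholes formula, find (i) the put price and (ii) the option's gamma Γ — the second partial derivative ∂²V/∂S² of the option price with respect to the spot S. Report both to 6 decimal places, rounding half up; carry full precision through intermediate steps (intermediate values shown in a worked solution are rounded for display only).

σ√T = 0.2725·√1.9762 = 0.383073
d₁ = (ln(S/K) + (r+σ²/2)T) / (σ√T) = (ln(67.18/64.57) + (0.0717+0.2725²/2)·1.9762) / 0.383073 = (0.039626 + 0.215066) / 0.383073 = 0.664864
d₂ = d₁ − σ√T = 0.664864 − 0.383073 = 0.281791
e^{−rT} = e^{−0.0717·1.9762} = 0.867887
N(−d₁) = 0.253069,  N(−d₂) = 0.389052
Put price V = K·e^{−rT}·N(−d₂) − S·N(−d₁) = 21.802264 − 17.001151 = 4.801113
φ(d₁) = (1/√(2π))·e^{−d₁²/2} = 0.319832
Γ = φ(d₁) / (S·σ·√T) = 0.012428

price = 4.801113
Γ = 0.012428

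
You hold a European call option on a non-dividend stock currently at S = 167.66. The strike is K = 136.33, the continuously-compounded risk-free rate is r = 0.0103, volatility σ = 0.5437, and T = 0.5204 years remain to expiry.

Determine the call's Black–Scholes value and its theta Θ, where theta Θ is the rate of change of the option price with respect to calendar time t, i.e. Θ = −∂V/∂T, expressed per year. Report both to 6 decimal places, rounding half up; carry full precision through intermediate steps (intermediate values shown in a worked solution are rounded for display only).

σ√T = 0.5437·√0.5204 = 0.392218
d₁ = (ln(S/K) + (r+σ²/2)T) / (σ√T) = (ln(167.66/136.33) + (0.0103+0.5437²/2)·0.5204) / 0.392218 = (0.206860 + 0.082278) / 0.392218 = 0.737185
d₂ = d₁ − σ√T = 0.737185 − 0.392218 = 0.344966
e^{−rT} = e^{−0.0103·0.5204} = 0.994654
N(d₁) = 0.769495,  N(d₂) = 0.634940
Call price V = S·N(d₁) − K·e^{−rT}·N(d₂) = 129.013535 − 86.098658 = 42.914877
φ(d₁) = (1/√(2π))·e^{−d₁²/2} = 0.304021
Θ = −S·φ(d₁)·σ/(2√T) − r·K·e^{−rT}·N(d₂) = −19.208498 − 0.886816 = -20.095314

price = 42.914877
Θ = -20.095314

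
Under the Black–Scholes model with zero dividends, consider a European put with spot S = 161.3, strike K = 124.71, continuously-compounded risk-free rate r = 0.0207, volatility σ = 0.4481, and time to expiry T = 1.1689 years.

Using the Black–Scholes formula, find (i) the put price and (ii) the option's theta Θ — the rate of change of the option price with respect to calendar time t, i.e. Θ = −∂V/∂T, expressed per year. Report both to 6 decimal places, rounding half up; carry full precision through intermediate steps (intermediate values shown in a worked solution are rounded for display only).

σ√T = 0.4481·√1.1689 = 0.484466
d₁ = (ln(S/K) + (r+σ²/2)T) / (σ√T) = (ln(161.3/124.71) + (0.0207+0.4481²/2)·1.1689) / 0.484466 = (0.257275 + 0.141550) / 0.484466 = 0.823225
d₂ = d₁ − σ√T = 0.823225 − 0.484466 = 0.338759
e^{−rT} = e^{−0.0207·1.1689} = 0.976094
N(−d₁) = 0.205190,  N(−d₂) = 0.367396
Put price V = K·e^{−rT}·N(−d₂) − S·N(−d₁) = 44.722594 − 33.097134 = 11.625460
φ(d₁) = (1/√(2π))·e^{−d₁²/2} = 0.284282
Θ = −S·φ(d₁)·σ/(2√T) + r·K·e^{−rT}·N(−d₂) = −9.502547 + 0.925758 = -8.576789

price = 11.625460
Θ = -8.576789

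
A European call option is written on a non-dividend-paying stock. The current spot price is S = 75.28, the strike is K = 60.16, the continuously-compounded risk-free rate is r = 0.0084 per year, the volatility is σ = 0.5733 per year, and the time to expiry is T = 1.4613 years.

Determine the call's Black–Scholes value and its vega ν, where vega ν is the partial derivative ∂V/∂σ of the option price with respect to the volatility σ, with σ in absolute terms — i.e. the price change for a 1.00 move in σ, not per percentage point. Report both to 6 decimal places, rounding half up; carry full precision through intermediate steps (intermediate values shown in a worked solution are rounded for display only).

price = 27.187924
ν = 28.658311

σ√T = 0.5733·√1.4613 = 0.693029
d₁ = (ln(S/K) + (r+σ²/2)T) / (σ√T) = (ln(75.28/60.16) + (0.0084+0.5733²/2)·1.4613) / 0.693029 = (0.224207 + 0.252420) / 0.693029 = 0.687744
d₂ = d₁ − σ√T = 0.687744 − 0.693029 = -0.005286
e^{−rT} = e^{−0.0084·1.4613} = 0.987800
N(d₁) = 0.754193,  N(d₂) = 0.497891
Call price V = S·N(d₁) − K·e^{−rT}·N(d₂) = 56.775642 − 29.587718 = 27.187924
φ(d₁) = (1/√(2π))·e^{−d₁²/2} = 0.314921
ν = S·φ(d₁)·√T = 28.658311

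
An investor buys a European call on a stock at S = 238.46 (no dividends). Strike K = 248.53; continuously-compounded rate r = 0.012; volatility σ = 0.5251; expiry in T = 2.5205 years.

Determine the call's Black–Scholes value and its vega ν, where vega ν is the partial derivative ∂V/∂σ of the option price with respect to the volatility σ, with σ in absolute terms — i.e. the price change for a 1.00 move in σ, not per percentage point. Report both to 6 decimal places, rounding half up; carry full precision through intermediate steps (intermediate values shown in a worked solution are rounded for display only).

price = 76.173499
ν = 139.224620

σ√T = 0.5251·√2.5205 = 0.833653
d₁ = (ln(S/K) + (r+σ²/2)T) / (σ√T) = (ln(238.46/248.53) + (0.012+0.5251²/2)·2.5205) / 0.833653 = (-0.041362 + 0.377735) / 0.833653 = 0.403492
d₂ = d₁ − σ√T = 0.403492 − 0.833653 = -0.430161
e^{−rT} = e^{−0.012·2.5205} = 0.970207
N(d₁) = 0.656707,  N(d₂) = 0.333539
Call price V = S·N(d₁) − K·e^{−rT}·N(d₂) = 156.598356 − 80.424858 = 76.173499
φ(d₁) = (1/√(2π))·e^{−d₁²/2} = 0.367754
ν = S·φ(d₁)·√T = 139.224620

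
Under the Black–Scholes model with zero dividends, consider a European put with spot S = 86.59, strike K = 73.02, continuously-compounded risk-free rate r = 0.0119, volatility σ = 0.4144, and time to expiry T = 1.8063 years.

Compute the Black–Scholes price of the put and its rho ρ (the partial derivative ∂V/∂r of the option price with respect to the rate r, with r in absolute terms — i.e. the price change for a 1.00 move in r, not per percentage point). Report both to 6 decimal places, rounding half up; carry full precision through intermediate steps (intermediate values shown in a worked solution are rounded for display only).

price = 10.763182
ρ = -61.140590

σ√T = 0.4144·√1.8063 = 0.556948
d₁ = (ln(S/K) + (r+σ²/2)T) / (σ√T) = (ln(86.59/73.02) + (0.0119+0.4144²/2)·1.8063) / 0.556948 = (0.170451 + 0.176591) / 0.556948 = 0.623113
d₂ = d₁ − σ√T = 0.623113 − 0.556948 = 0.066165
e^{−rT} = e^{−0.0119·1.8063} = 0.978734
N(−d₁) = 0.266605,  N(−d₂) = 0.473623
Put price V = K·e^{−rT}·N(−d₂) − S·N(−d₁) = 33.848525 − 23.085342 = 10.763182
ρ = −K·T·e^{−rT}·N(−d₂) = -61.140590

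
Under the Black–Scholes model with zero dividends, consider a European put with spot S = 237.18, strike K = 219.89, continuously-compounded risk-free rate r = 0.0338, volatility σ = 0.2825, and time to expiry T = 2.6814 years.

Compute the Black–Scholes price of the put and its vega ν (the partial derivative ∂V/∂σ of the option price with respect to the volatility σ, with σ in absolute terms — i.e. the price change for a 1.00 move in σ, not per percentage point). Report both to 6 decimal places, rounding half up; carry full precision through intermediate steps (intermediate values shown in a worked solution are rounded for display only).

price = 24.398093
ν = 130.126001

σ√T = 0.2825·√2.6814 = 0.462593
d₁ = (ln(S/K) + (r+σ²/2)T) / (σ√T) = (ln(237.18/219.89) + (0.0338+0.2825²/2)·2.6814) / 0.462593 = (0.075692 + 0.197628) / 0.462593 = 0.590842
d₂ = d₁ − σ√T = 0.590842 − 0.462593 = 0.128249
e^{−rT} = e^{−0.0338·2.6814} = 0.913354
N(−d₁) = 0.277313,  N(−d₂) = 0.448976
Put price V = K·e^{−rT}·N(−d₂) − S·N(−d₁) = 90.171227 − 65.773134 = 24.398093
φ(d₁) = (1/√(2π))·e^{−d₁²/2} = 0.335047
ν = S·φ(d₁)·√T = 130.126001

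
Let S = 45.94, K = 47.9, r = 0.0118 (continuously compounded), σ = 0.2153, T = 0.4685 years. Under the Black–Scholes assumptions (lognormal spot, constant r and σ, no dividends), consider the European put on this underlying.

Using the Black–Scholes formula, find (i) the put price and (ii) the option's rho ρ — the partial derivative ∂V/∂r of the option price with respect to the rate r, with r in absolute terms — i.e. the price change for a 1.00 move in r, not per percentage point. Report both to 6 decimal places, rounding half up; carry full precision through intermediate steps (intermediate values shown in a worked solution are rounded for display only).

σ√T = 0.2153·√0.4685 = 0.147367
d₁ = (ln(S/K) + (r+σ²/2)T) / (σ√T) = (ln(45.94/47.9) + (0.0118+0.2153²/2)·0.4685) / 0.147367 = (-0.041779 + 0.016387) / 0.147367 = -0.172309
d₂ = d₁ − σ√T = -0.172309 − 0.147367 = -0.319675
e^{−rT} = e^{−0.0118·0.4685} = 0.994487
N(−d₁) = 0.568403,  N(−d₂) = 0.625393
Put price V = K·e^{−rT}·N(−d₂) − S·N(−d₁) = 29.791164 − 26.112418 = 3.678747
ρ = −K·T·e^{−rT}·N(−d₂) = -13.957161

price = 3.678747
ρ = -13.957161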